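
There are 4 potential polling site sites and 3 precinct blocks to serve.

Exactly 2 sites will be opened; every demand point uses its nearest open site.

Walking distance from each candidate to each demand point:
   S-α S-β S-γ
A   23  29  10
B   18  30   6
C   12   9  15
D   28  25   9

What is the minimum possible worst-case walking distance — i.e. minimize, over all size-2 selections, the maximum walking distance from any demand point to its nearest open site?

Open {A, C}.
  Farthest demand point is S-α at walking distance 12 (to C); all others are ≤ 12.
With {B, C} the worst case is 12.
With {C, D} the worst case is 12.
No size-2 selection achieves below 12.

12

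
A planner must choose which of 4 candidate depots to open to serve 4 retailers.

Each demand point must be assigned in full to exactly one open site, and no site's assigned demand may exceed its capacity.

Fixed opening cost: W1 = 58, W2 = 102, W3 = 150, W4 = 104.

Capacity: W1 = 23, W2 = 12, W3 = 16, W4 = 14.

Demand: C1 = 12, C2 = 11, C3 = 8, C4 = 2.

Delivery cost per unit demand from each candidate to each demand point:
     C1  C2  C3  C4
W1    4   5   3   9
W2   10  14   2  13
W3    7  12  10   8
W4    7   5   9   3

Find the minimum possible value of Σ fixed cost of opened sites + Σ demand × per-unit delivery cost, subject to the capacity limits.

295

Open {W1, W4}; cheapest assignment that respects the capacities:
  W1 (cap 23, load 20): C1, C3 — cost 12×4 + 8×3 = 72
  W4 (cap 14, load 13): C2, C4 — cost 11×5 + 2×3 = 61
  Shipping 133, fixed 162 → total 295.
  Any other capacity-feasible assignment to {W1, W4} ships for at least 133.
Compare {W1, W2}: its best feasible assignment gives total 305.
Compare {W1, W3}: its best feasible assignment gives total 387.
Every other set of open sites that can feasibly serve all demand totals ≥ 305 even under its best assignment. Minimum: 295.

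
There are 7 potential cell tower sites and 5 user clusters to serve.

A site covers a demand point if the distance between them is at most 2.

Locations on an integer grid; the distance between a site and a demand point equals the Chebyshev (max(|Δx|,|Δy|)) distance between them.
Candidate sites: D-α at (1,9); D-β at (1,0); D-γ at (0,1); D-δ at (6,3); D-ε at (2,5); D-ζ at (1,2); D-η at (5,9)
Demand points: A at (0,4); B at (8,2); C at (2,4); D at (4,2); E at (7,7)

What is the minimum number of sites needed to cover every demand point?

Coverage sets (demand points within 2 of each site):
  D-α: {}
  D-β: {}
  D-γ: {}
  D-δ: {B, D}
  D-ε: {A, C}
  D-ζ: {A, C}
  D-η: {E}
No 2 sites suffice: every size-2 union leaves at least one demand point uncovered.
But {D-δ, D-ε, D-η} covers everything, so the minimum is 3.

3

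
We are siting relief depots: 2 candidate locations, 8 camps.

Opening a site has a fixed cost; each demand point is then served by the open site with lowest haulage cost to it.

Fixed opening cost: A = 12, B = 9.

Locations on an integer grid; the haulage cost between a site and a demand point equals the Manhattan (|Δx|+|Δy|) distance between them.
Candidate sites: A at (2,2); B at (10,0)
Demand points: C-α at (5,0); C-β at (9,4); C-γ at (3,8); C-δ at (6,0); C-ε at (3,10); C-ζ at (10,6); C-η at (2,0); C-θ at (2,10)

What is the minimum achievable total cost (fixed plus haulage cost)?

Open {A, B}: assign each demand point to its cheapest open site.
  C-α→A 5, C-β→B 5, C-γ→A 7, C-δ→B 4, C-ε→A 9, C-ζ→B 6, C-η→A 2, C-θ→A 8
  haulage cost 46, fixed 21 → total 67.
Compare {A}: haulage cost 58 + fixed 12 = 70.
Compare {B}: haulage cost 78 + fixed 9 = 87.

67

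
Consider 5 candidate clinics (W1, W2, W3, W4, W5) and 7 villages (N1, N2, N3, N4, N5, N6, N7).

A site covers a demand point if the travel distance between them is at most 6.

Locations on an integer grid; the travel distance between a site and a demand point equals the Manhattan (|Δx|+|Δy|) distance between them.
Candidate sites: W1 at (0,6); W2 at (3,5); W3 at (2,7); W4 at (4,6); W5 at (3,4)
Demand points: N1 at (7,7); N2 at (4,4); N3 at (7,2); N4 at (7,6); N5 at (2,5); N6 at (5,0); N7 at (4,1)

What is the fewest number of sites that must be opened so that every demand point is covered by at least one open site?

Coverage sets (demand points within 6 of each site):
  W1: {N2, N5}
  W2: {N1, N2, N4, N5, N7}
  W3: {N1, N2, N4, N5}
  W4: {N1, N2, N4, N5, N7}
  W5: {N2, N3, N4, N5, N6, N7}
No single site covers all 7 demand points.
But {W2, W5} covers everything, so the minimum is 2.

2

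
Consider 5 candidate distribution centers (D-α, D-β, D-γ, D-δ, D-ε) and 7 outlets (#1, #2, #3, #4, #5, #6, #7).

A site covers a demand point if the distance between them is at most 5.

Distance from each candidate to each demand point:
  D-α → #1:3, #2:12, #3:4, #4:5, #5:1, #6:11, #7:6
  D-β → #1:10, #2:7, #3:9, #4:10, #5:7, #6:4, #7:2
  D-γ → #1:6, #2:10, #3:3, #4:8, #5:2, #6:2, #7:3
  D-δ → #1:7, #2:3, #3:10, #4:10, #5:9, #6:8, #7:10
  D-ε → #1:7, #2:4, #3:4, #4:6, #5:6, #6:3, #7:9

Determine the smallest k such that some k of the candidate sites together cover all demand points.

3

Coverage sets (demand points within 5 of each site):
  D-α: {#1, #3, #4, #5}
  D-β: {#6, #7}
  D-γ: {#3, #5, #6, #7}
  D-δ: {#2}
  D-ε: {#2, #3, #6}
No 2 sites suffice: every size-2 union leaves at least one demand point uncovered.
But {D-α, D-β, D-δ} covers everything, so the minimum is 3.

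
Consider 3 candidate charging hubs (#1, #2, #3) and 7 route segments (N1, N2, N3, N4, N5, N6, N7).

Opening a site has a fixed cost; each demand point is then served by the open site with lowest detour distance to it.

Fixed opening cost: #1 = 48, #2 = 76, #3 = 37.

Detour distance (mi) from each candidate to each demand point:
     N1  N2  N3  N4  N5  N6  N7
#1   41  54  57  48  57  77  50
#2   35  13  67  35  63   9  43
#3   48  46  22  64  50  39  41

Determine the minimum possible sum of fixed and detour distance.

318

Open {#2, #3}: assign each demand point to its cheapest open site.
  N1→#2 35, N2→#2 13, N3→#3 22, N4→#2 35, N5→#3 50, N6→#2 9, N7→#3 41
  detour distance 205, fixed 113 → total 318.
Compare {#2}: detour distance 265 + fixed 76 = 341.
Compare {#3}: detour distance 310 + fixed 37 = 347.
Compare {#1, #2, #3}: detour distance 205 + fixed 161 = 366.
All other subsets cost ≥ 341. Minimum total cost: 318.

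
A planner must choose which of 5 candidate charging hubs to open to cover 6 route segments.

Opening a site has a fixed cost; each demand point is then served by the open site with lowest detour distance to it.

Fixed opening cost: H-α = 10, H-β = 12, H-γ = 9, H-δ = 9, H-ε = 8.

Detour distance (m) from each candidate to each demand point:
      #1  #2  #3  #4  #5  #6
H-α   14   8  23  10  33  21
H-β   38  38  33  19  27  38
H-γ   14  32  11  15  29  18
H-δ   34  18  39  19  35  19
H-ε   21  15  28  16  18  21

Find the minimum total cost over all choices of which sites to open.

106

Open {H-α, H-γ, H-ε}: assign each demand point to its cheapest open site.
  #1→H-α 14, #2→H-α 8, #3→H-γ 11, #4→H-α 10, #5→H-ε 18, #6→H-γ 18
  detour distance 79, fixed 27 → total 106.
Compare {H-γ, H-ε}: detour distance 91 + fixed 17 = 108.
Compare {H-α, H-γ}: detour distance 90 + fixed 19 = 109.
Compare {H-α, H-ε}: detour distance 94 + fixed 18 = 112.
All other subsets cost ≥ 108. Minimum total cost: 106.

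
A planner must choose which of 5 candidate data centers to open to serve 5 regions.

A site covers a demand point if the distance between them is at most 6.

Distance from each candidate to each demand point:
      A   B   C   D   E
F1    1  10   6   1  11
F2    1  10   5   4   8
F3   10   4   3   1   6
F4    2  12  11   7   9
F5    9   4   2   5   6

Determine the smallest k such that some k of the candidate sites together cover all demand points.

2

Coverage sets (demand points within 6 of each site):
  F1: {A, C, D}
  F2: {A, C, D}
  F3: {B, C, D, E}
  F4: {A}
  F5: {B, C, D, E}
No single site covers all 5 demand points.
But {F1, F3} covers everything, so the minimum is 2.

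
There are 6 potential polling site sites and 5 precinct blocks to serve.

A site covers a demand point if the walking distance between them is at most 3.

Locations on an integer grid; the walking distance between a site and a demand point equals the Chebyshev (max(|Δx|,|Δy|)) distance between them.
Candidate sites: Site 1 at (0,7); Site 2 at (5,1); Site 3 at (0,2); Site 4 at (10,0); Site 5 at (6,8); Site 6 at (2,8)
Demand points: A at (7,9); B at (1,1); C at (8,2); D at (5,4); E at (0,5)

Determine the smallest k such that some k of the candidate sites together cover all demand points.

3

Coverage sets (demand points within 3 of each site):
  Site 1: {E}
  Site 2: {C, D}
  Site 3: {B, E}
  Site 4: {C}
  Site 5: {A}
  Site 6: {E}
No 2 sites suffice: every size-2 union leaves at least one demand point uncovered.
But {Site 2, Site 3, Site 5} covers everything, so the minimum is 3.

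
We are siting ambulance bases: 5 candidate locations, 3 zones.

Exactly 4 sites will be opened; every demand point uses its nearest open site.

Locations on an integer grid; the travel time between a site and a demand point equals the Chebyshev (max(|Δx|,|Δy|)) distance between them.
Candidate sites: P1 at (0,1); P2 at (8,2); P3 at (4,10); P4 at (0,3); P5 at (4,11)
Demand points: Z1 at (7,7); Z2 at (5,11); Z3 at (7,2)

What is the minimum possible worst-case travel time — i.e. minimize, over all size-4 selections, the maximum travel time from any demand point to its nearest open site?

3

Open {P1, P2, P3, P4}.
  Farthest demand point is Z1 at travel time 3 (to P3); all others are ≤ 3.
With {P1, P2, P3, P5} the worst case is 3.
With {P2, P3, P4, P5} the worst case is 3.
No size-4 selection achieves below 3.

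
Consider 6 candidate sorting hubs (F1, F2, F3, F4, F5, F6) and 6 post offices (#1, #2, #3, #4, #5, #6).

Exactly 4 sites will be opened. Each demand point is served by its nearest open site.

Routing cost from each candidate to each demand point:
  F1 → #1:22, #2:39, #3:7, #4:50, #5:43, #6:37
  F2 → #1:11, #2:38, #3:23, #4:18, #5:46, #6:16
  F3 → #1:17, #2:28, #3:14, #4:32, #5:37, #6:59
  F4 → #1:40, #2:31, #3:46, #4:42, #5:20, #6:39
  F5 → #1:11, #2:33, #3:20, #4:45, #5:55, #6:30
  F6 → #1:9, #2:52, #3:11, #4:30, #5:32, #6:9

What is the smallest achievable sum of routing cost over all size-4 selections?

Open {F1, F2, F4, F6}.
  #1→F6 9, #2→F4 31, #3→F1 7, #4→F2 18, #5→F4 20, #6→F6 9  ⇒ total 94.
Compare {F2, F3, F4, F6}: total 95.
Compare {F2, F4, F5, F6}: total 98.
No size-4 selection does better; minimum is 94.

94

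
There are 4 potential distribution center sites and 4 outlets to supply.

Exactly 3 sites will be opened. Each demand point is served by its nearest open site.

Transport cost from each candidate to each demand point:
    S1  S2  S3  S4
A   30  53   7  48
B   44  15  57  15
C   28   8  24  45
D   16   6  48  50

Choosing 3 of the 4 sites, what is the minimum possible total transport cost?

44

Open {A, B, D}.
  S1→D 16, S2→D 6, S3→A 7, S4→B 15  ⇒ total 44.
Compare {A, B, C}: total 58.
Compare {B, C, D}: total 61.
No size-3 selection does better; minimum is 44.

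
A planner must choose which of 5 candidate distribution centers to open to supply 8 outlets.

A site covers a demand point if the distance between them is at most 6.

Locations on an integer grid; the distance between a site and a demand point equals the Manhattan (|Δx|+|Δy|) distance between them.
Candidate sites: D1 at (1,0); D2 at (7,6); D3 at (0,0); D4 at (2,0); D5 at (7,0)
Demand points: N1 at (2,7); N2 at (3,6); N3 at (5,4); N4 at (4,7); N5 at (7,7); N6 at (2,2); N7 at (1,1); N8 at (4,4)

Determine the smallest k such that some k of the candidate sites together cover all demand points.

2

Coverage sets (demand points within 6 of each site):
  D1: {N6, N7}
  D2: {N1, N2, N3, N4, N5, N8}
  D3: {N6, N7}
  D4: {N6, N7, N8}
  D5: {N3}
No single site covers all 8 demand points.
But {D1, D2} covers everything, so the minimum is 2.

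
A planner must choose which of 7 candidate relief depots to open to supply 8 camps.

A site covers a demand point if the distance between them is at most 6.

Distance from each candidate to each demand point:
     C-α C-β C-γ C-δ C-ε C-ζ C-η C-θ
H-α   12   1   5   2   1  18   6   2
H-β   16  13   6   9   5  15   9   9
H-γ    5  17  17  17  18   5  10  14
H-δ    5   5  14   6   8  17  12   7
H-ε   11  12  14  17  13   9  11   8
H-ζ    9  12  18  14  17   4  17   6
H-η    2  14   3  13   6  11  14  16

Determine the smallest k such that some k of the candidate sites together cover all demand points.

2

Coverage sets (demand points within 6 of each site):
  H-α: {C-β, C-γ, C-δ, C-ε, C-η, C-θ}
  H-β: {C-γ, C-ε}
  H-γ: {C-α, C-ζ}
  H-δ: {C-α, C-β, C-δ}
  H-ε: {}
  H-ζ: {C-ζ, C-θ}
  H-η: {C-α, C-γ, C-ε}
No single site covers all 8 demand points.
But {H-α, H-γ} covers everything, so the minimum is 2.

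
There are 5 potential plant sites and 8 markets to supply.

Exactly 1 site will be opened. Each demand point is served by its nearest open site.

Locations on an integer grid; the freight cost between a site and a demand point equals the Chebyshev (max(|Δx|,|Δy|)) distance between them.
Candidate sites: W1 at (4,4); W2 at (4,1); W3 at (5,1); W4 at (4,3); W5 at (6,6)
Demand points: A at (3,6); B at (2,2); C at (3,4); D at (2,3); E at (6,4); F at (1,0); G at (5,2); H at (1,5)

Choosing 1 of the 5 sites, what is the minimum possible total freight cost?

Open {W4}.
  A→W4 3, B→W4 2, C→W4 1, D→W4 2, E→W4 2, F→W4 3, G→W4 1, H→W4 3  ⇒ total 17.
Compare {W1}: total 18.
Compare {W2}: total 23.
No size-1 selection does better; minimum is 17.

17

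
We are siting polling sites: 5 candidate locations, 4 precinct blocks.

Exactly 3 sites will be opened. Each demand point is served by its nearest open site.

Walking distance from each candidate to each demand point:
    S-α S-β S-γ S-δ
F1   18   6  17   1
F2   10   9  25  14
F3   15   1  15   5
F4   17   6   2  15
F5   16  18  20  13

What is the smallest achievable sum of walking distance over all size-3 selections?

Open {F2, F3, F4}.
  S-α→F2 10, S-β→F3 1, S-γ→F4 2, S-δ→F3 5  ⇒ total 18.
Compare {F1, F2, F4}: total 19.
Compare {F1, F3, F4}: total 19.
No size-3 selection does better; minimum is 18.

18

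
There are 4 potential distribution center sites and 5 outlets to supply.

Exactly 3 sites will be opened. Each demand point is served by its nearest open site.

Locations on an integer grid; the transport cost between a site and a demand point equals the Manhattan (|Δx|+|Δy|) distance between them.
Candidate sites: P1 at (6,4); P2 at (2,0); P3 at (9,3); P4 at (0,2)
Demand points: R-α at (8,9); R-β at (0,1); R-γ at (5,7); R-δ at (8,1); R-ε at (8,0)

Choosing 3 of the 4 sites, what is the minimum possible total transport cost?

Open {P1, P3, P4}.
  R-α→P1 7, R-β→P4 1, R-γ→P1 4, R-δ→P3 3, R-ε→P3 4  ⇒ total 19.
Compare {P1, P2, P3}: total 21.
Compare {P1, P2, P4}: total 23.
No size-3 selection does better; minimum is 19.

19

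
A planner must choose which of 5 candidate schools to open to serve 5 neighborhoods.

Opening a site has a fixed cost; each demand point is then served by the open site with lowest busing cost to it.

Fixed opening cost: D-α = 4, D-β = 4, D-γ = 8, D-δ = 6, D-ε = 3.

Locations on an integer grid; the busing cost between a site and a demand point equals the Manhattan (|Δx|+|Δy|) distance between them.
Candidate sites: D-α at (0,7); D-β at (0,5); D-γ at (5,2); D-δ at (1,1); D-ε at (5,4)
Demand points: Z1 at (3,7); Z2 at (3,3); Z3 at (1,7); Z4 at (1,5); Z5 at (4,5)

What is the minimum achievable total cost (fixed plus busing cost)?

Open {D-α, D-ε}: assign each demand point to its cheapest open site.
  Z1→D-α 3, Z2→D-ε 3, Z3→D-α 1, Z4→D-α 3, Z5→D-ε 2
  busing cost 12, fixed 7 → total 19.
Compare {D-β, D-ε}: busing cost 14 + fixed 7 = 21.
Compare {D-α, D-β, D-ε}: busing cost 10 + fixed 11 = 21.
Compare {D-β}: busing cost 18 + fixed 4 = 22.
All other subsets cost ≥ 21. Minimum total cost: 19.

19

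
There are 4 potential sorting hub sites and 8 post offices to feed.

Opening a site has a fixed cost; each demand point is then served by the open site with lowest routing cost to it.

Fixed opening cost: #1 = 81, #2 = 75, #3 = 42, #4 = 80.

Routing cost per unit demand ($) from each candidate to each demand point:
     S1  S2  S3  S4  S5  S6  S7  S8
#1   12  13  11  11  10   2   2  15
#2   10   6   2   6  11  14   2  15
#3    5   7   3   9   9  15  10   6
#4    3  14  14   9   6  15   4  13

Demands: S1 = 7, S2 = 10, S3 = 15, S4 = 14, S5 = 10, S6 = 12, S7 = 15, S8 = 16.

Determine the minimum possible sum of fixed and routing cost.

639

Open {#1, #3}: assign each demand point to its cheapest open site.
  S1→#3 7×5=35, S2→#3 10×7=70, S3→#3 15×3=45, S4→#3 14×9=126, S5→#3 10×9=90, S6→#1 12×2=24, S7→#1 15×2=30, S8→#3 16×6=96
  routing cost 516, fixed 123 → total 639.
Compare {#1, #2, #3}: routing cost 449 + fixed 198 = 647.
Compare {#1, #3, #4}: routing cost 472 + fixed 203 = 675.
Compare {#1, #2, #3, #4}: routing cost 405 + fixed 278 = 683.
All other subsets cost ≥ 647. Minimum total cost: 639.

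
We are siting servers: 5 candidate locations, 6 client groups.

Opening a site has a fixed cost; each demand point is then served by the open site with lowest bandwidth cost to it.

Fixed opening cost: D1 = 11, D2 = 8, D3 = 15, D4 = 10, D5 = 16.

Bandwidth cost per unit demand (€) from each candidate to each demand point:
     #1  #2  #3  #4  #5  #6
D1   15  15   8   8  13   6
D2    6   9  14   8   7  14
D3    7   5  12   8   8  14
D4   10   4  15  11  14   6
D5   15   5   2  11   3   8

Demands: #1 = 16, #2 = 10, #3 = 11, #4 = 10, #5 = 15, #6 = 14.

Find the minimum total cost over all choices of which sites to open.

Open {D2, D4, D5}: assign each demand point to its cheapest open site.
  #1→D2 16×6=96, #2→D4 10×4=40, #3→D5 11×2=22, #4→D2 10×8=80, #5→D5 15×3=45, #6→D4 14×6=84
  bandwidth cost 367, fixed 34 → total 401.
Compare {D1, D2, D5}: bandwidth cost 377 + fixed 35 = 412.
Compare {D1, D2, D4, D5}: bandwidth cost 367 + fixed 45 = 412.
Compare {D2, D3, D4, D5}: bandwidth cost 367 + fixed 49 = 416.
All other subsets cost ≥ 412. Minimum total cost: 401.

401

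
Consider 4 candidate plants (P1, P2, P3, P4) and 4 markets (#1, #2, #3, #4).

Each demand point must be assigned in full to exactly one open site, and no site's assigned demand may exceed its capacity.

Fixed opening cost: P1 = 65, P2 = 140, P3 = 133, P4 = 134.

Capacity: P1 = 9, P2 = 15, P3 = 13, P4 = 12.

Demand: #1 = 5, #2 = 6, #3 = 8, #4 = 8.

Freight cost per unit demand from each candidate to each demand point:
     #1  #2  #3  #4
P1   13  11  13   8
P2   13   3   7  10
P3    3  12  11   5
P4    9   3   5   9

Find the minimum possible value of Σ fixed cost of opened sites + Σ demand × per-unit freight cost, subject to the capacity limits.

402

Open {P2, P3}; cheapest assignment that respects the capacities:
  P2 (cap 15, load 14): #2, #3 — cost 6×3 + 8×7 = 74
  P3 (cap 13, load 13): #1, #4 — cost 5×3 + 8×5 = 55
  Shipping 129, fixed 273 → total 402.
  Any other capacity-feasible assignment to {P2, P3} ships for at least 129.
Compare {P1, P2, P3}: its best feasible assignment gives total 467.
Compare {P1, P3, P4}: its best feasible assignment gives total 493.
Every other set of open sites that can feasibly serve all demand totals ≥ 467 even under its best assignment. Minimum: 402.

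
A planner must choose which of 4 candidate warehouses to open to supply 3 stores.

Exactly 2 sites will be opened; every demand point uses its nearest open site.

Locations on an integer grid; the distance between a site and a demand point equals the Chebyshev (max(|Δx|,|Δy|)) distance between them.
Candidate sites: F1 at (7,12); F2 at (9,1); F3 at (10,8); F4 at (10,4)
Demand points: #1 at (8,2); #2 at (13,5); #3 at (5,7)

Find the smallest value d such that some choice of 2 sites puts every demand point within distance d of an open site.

5

Open {F1, F2}.
  Farthest demand point is #3 at distance 5 (to F1); all others are ≤ 5.
With {F1, F4} the worst case is 5.
With {F2, F3} the worst case is 5.
No size-2 selection achieves below 5.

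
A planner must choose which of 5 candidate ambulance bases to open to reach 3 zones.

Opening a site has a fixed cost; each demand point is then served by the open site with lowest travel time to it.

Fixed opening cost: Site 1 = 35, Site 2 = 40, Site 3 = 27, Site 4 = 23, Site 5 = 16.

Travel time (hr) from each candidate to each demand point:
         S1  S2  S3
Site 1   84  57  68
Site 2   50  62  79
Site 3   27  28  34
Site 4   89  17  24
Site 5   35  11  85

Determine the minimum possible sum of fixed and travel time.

109

Open {Site 4, Site 5}: assign each demand point to its cheapest open site.
  S1→Site 5 35, S2→Site 5 11, S3→Site 4 24
  travel time 70, fixed 39 → total 109.
Compare {Site 3, Site 5}: travel time 72 + fixed 43 = 115.
Compare {Site 3}: travel time 89 + fixed 27 = 116.
Compare {Site 3, Site 4}: travel time 68 + fixed 50 = 118.
All other subsets cost ≥ 115. Minimum total cost: 109.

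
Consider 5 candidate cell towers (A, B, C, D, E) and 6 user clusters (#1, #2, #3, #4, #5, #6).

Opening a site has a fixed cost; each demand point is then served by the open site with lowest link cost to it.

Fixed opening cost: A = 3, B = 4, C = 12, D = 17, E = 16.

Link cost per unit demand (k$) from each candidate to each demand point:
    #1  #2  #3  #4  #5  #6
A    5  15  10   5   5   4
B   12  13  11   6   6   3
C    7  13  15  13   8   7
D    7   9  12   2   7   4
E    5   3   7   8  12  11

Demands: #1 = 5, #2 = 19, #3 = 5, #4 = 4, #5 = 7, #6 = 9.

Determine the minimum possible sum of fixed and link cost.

222

Open {A, B, E}: assign each demand point to its cheapest open site.
  #1→A 5×5=25, #2→E 19×3=57, #3→E 5×7=35, #4→A 4×5=20, #5→A 7×5=35, #6→B 9×3=27
  link cost 199, fixed 23 → total 222.
Compare {A, E}: link cost 208 + fixed 19 = 227.
Compare {A, B, D, E}: link cost 187 + fixed 40 = 227.
Compare {B, E}: link cost 210 + fixed 20 = 230.
All other subsets cost ≥ 227. Minimum total cost: 222.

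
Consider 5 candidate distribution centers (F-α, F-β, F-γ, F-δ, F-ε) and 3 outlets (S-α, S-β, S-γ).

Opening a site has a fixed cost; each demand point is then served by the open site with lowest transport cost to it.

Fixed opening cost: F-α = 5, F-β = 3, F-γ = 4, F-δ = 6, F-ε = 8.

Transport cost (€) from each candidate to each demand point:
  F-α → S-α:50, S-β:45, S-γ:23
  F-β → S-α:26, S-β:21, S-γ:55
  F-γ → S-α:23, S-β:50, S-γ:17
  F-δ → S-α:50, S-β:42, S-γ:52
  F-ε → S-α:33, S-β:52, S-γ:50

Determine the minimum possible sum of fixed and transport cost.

Open {F-β, F-γ}: assign each demand point to its cheapest open site.
  S-α→F-γ 23, S-β→F-β 21, S-γ→F-γ 17
  transport cost 61, fixed 7 → total 68.
Compare {F-α, F-β, F-γ}: transport cost 61 + fixed 12 = 73.
Compare {F-β, F-γ, F-δ}: transport cost 61 + fixed 13 = 74.
Compare {F-β, F-γ, F-ε}: transport cost 61 + fixed 15 = 76.
All other subsets cost ≥ 73. Minimum total cost: 68.

68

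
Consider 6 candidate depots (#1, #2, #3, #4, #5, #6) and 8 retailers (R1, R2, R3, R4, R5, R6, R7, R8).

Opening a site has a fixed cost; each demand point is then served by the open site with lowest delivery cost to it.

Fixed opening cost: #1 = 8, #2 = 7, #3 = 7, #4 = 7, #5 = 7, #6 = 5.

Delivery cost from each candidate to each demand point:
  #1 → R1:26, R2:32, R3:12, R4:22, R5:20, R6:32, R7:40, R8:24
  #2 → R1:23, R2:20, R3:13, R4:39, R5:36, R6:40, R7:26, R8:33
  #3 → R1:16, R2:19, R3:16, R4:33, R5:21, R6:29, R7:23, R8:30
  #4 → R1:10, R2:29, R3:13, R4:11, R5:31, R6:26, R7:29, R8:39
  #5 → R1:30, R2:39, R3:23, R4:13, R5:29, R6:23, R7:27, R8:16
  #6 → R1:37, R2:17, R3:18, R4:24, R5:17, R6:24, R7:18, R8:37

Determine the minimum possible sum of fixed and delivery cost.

144

Open {#4, #5, #6}: assign each demand point to its cheapest open site.
  R1→#4 10, R2→#6 17, R3→#4 13, R4→#4 11, R5→#6 17, R6→#5 23, R7→#6 18, R8→#5 16
  delivery cost 125, fixed 19 → total 144.
Compare {#1, #4, #5, #6}: delivery cost 124 + fixed 27 = 151.
Compare {#2, #4, #5, #6}: delivery cost 125 + fixed 26 = 151.
Compare {#3, #4, #5, #6}: delivery cost 125 + fixed 26 = 151.
All other subsets cost ≥ 151. Minimum total cost: 144.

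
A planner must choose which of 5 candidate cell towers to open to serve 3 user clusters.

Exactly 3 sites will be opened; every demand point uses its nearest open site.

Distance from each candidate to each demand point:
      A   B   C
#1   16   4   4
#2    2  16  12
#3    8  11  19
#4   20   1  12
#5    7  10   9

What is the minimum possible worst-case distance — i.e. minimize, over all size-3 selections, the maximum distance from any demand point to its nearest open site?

Open {#1, #2, #3}.
  Farthest demand point is B at distance 4 (to #1); all others are ≤ 4.
With {#1, #2, #4} the worst case is 4.
With {#1, #2, #5} the worst case is 4.
No size-3 selection achieves below 4.

4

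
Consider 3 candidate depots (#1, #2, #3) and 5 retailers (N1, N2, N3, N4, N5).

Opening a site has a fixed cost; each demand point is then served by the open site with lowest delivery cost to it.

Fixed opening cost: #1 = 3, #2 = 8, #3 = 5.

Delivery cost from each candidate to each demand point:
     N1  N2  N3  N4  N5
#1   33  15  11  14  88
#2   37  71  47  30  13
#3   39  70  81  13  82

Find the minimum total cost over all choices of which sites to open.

97

Open {#1, #2}: assign each demand point to its cheapest open site.
  N1→#1 33, N2→#1 15, N3→#1 11, N4→#1 14, N5→#2 13
  delivery cost 86, fixed 11 → total 97.
Compare {#1, #2, #3}: delivery cost 85 + fixed 16 = 101.
Compare {#1, #3}: delivery cost 154 + fixed 8 = 162.
Compare {#1}: delivery cost 161 + fixed 3 = 164.
All other subsets cost ≥ 101. Minimum total cost: 97.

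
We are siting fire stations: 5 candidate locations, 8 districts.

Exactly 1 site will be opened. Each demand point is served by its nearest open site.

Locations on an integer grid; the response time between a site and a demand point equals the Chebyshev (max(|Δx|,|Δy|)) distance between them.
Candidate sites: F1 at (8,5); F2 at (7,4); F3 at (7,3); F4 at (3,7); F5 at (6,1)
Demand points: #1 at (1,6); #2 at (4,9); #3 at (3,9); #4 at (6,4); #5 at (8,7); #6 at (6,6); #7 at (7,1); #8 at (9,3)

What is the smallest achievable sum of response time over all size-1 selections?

Open {F2}.
  #1→F2 6, #2→F2 5, #3→F2 5, #4→F2 1, #5→F2 3, #6→F2 2, #7→F2 3, #8→F2 2  ⇒ total 27.
Compare {F1}: total 28.
Compare {F4}: total 29.
No size-1 selection does better; minimum is 27.

27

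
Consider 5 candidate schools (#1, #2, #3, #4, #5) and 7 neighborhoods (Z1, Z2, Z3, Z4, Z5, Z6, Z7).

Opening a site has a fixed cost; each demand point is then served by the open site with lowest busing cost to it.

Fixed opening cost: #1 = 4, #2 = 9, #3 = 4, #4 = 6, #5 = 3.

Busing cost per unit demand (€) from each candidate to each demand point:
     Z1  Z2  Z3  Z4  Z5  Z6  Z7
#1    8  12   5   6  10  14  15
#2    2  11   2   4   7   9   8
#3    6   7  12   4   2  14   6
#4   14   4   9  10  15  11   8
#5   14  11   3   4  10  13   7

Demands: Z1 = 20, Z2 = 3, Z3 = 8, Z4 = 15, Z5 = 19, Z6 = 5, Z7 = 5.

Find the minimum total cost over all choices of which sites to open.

Open {#2, #3, #4}: assign each demand point to its cheapest open site.
  Z1→#2 20×2=40, Z2→#4 3×4=12, Z3→#2 8×2=16, Z4→#2 15×4=60, Z5→#3 19×2=38, Z6→#2 5×9=45, Z7→#3 5×6=30
  busing cost 241, fixed 19 → total 260.
Compare {#2, #3}: busing cost 250 + fixed 13 = 263.
Compare {#2, #3, #4, #5}: busing cost 241 + fixed 22 = 263.
Compare {#1, #2, #3, #4}: busing cost 241 + fixed 23 = 264.
All other subsets cost ≥ 263. Minimum total cost: 260.

260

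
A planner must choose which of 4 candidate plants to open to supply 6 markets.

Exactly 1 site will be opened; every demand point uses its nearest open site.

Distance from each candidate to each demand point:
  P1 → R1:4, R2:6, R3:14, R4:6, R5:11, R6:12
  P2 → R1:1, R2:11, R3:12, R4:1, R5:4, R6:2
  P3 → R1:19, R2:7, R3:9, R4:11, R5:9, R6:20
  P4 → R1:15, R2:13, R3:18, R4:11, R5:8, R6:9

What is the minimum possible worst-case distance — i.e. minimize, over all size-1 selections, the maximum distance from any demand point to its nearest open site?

12

Open {P2}.
  Farthest demand point is R3 at distance 12 (to P2); all others are ≤ 12.
With {P1} the worst case is 14.
With {P4} the worst case is 18.
No size-1 selection achieves below 12.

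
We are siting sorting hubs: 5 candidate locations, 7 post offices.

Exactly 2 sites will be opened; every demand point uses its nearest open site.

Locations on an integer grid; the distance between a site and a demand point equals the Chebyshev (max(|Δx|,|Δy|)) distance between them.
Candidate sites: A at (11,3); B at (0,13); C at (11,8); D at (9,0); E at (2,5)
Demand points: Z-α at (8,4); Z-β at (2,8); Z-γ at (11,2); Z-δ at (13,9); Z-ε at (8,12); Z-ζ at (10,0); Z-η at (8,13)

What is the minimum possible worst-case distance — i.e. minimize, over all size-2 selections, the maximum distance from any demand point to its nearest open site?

8

Open {A, B}.
  Farthest demand point is Z-ε at distance 8 (to B); all others are ≤ 8.
With {A, E} the worst case is 8.
With {B, C} the worst case is 8.
No size-2 selection achieves below 8.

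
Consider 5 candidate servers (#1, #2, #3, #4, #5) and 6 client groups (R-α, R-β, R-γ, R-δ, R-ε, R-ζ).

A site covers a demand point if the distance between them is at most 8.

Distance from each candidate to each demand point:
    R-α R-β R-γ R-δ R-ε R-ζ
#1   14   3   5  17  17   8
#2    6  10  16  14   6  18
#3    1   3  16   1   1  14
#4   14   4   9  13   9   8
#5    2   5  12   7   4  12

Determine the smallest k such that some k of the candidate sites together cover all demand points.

Coverage sets (demand points within 8 of each site):
  #1: {R-β, R-γ, R-ζ}
  #2: {R-α, R-ε}
  #3: {R-α, R-β, R-δ, R-ε}
  #4: {R-β, R-ζ}
  #5: {R-α, R-β, R-δ, R-ε}
No single site covers all 6 demand points.
But {#1, #3} covers everything, so the minimum is 2.

2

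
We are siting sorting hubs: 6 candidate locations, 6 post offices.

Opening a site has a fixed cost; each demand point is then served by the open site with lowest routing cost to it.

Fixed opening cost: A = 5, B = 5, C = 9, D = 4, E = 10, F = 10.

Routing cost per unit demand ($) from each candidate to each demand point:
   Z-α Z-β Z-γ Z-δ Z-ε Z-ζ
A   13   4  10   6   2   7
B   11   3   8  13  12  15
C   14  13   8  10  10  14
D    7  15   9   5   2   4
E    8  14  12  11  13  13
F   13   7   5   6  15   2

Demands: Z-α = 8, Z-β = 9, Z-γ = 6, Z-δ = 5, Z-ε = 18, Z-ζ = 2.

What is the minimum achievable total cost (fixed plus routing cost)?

197

Open {B, D, F}: assign each demand point to its cheapest open site.
  Z-α→D 8×7=56, Z-β→B 9×3=27, Z-γ→F 6×5=30, Z-δ→D 5×5=25, Z-ε→D 18×2=36, Z-ζ→F 2×2=4
  routing cost 178, fixed 19 → total 197.
Compare {A, B, D, F}: routing cost 178 + fixed 24 = 202.
Compare {A, D, F}: routing cost 187 + fixed 19 = 206.
Compare {B, C, D, F}: routing cost 178 + fixed 28 = 206.
All other subsets cost ≥ 202. Minimum total cost: 197.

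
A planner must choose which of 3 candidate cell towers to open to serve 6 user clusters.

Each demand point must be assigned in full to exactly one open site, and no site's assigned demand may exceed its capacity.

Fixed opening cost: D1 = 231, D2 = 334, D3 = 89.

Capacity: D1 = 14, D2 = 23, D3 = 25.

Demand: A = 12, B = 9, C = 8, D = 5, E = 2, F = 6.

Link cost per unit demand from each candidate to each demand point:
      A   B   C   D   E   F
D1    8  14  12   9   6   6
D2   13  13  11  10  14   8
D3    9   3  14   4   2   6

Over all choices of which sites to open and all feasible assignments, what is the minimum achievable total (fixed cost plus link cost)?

Open {D2, D3}; cheapest assignment that respects the capacities:
  D2 (cap 23, load 19): C, D, F — cost 8×11 + 5×10 + 6×8 = 186
  D3 (cap 25, load 23): A, B, E — cost 12×9 + 9×3 + 2×2 = 139
  Shipping 325, fixed 423 → total 748.
  Any other capacity-feasible assignment to {D2, D3} ships for at least 325.
Compare {D1, D2, D3}: its best feasible assignment gives total 925.
Every other set of open sites that can feasibly serve all demand totals ≥ 925 even under its best assignment. Minimum: 748.

748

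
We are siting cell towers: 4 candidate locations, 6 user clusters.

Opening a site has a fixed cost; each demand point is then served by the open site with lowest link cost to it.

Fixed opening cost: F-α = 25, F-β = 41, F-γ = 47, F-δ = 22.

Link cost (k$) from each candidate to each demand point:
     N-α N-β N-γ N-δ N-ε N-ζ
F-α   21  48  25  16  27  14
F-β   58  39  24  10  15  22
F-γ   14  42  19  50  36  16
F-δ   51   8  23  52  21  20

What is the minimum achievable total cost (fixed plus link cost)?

Open {F-α, F-δ}: assign each demand point to its cheapest open site.
  N-α→F-α 21, N-β→F-δ 8, N-γ→F-δ 23, N-δ→F-α 16, N-ε→F-δ 21, N-ζ→F-α 14
  link cost 103, fixed 47 → total 150.
Compare {F-α}: link cost 151 + fixed 25 = 176.
Compare {F-α, F-β, F-δ}: link cost 91 + fixed 88 = 179.
Compare {F-α, F-γ, F-δ}: link cost 92 + fixed 94 = 186.
All other subsets cost ≥ 176. Minimum total cost: 150.

150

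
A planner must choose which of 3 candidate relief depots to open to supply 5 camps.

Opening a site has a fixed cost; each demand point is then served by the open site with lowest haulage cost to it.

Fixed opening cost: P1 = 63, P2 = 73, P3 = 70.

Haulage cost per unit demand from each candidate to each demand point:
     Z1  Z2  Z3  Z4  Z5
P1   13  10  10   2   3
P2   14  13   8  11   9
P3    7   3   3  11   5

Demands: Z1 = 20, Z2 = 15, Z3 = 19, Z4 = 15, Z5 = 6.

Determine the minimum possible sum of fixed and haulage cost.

Open {P1, P3}: assign each demand point to its cheapest open site.
  Z1→P3 20×7=140, Z2→P3 15×3=45, Z3→P3 19×3=57, Z4→P1 15×2=30, Z5→P1 6×3=18
  haulage cost 290, fixed 133 → total 423.
Compare {P1, P2, P3}: haulage cost 290 + fixed 206 = 496.
Compare {P3}: haulage cost 437 + fixed 70 = 507.
Compare {P2, P3}: haulage cost 437 + fixed 143 = 580.
All other subsets cost ≥ 496. Minimum total cost: 423.

423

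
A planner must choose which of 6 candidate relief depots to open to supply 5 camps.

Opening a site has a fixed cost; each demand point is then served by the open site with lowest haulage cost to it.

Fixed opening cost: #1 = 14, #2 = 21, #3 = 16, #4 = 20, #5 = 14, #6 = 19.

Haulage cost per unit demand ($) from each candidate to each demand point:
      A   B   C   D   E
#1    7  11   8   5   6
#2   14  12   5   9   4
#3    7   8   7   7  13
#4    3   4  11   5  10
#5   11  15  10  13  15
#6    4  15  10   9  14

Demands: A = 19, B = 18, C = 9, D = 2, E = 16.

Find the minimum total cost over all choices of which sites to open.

289

Open {#2, #4}: assign each demand point to its cheapest open site.
  A→#4 19×3=57, B→#4 18×4=72, C→#2 9×5=45, D→#4 2×5=10, E→#2 16×4=64
  haulage cost 248, fixed 41 → total 289.
Compare {#1, #2, #4}: haulage cost 248 + fixed 55 = 303.
Compare {#2, #4, #5}: haulage cost 248 + fixed 55 = 303.
Compare {#2, #3, #4}: haulage cost 248 + fixed 57 = 305.
All other subsets cost ≥ 303. Minimum total cost: 289.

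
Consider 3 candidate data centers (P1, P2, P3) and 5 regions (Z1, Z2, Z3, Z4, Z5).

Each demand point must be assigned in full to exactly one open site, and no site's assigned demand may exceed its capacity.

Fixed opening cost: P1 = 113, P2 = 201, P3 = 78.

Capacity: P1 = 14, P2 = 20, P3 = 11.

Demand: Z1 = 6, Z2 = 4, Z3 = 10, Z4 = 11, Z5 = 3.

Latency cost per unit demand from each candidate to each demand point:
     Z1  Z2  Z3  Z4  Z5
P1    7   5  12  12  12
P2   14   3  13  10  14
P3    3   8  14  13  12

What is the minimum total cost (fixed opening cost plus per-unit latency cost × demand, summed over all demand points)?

Open {P1, P2, P3}; cheapest assignment that respects the capacities:
  P1 (cap 14, load 13): Z3, Z5 — cost 10×12 + 3×12 = 156
  P2 (cap 20, load 15): Z2, Z4 — cost 4×3 + 11×10 = 122
  P3 (cap 11, load 6): Z1 — cost 6×3 = 18
  Shipping 296, fixed 392 → total 688.
  Any other capacity-feasible assignment to {P1, P2, P3} ships for at least 296.
Compare {P1, P2}: its best feasible assignment gives total 690.
Every other set of open sites that can feasibly serve all demand totals ≥ 690 even under its best assignment. Minimum: 688.

688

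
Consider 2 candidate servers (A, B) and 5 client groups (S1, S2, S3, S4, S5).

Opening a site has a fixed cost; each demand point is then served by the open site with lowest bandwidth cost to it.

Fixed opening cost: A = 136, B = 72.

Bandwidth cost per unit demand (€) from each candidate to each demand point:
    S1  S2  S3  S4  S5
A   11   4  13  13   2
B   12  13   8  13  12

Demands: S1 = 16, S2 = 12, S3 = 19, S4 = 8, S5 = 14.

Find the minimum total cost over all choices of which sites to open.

716

Open {A, B}: assign each demand point to its cheapest open site.
  S1→A 16×11=176, S2→A 12×4=48, S3→B 19×8=152, S4→A 8×13=104, S5→A 14×2=28
  bandwidth cost 508, fixed 208 → total 716.
Compare {A}: bandwidth cost 603 + fixed 136 = 739.
Compare {B}: bandwidth cost 772 + fixed 72 = 844.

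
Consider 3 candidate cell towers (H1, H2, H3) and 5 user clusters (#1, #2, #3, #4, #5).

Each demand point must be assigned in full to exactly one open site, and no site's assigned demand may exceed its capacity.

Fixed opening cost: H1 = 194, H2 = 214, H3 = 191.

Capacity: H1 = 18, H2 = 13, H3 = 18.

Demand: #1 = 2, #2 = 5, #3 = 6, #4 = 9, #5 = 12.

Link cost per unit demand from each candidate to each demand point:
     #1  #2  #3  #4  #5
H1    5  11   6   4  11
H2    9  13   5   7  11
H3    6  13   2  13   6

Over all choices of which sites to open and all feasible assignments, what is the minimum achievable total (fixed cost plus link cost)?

Open {H1, H3}; cheapest assignment that respects the capacities:
  H1 (cap 18, load 16): #1, #2, #4 — cost 2×5 + 5×11 + 9×4 = 101
  H3 (cap 18, load 18): #3, #5 — cost 6×2 + 12×6 = 84
  Shipping 185, fixed 385 → total 570.
  Any other capacity-feasible assignment to {H1, H3} ships for at least 185.
Compare {H1, H2, H3}: its best feasible assignment gives total 784.
Every other set of open sites that can feasibly serve all demand totals ≥ 784 even under its best assignment. Minimum: 570.

570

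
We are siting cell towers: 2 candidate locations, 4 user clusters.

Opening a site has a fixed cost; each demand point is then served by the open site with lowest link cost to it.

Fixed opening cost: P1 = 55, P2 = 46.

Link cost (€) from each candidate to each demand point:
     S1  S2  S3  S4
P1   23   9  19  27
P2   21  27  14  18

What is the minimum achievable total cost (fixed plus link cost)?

Open {P2}: assign each demand point to its cheapest open site.
  S1→P2 21, S2→P2 27, S3→P2 14, S4→P2 18
  link cost 80, fixed 46 → total 126.
Compare {P1}: link cost 78 + fixed 55 = 133.
Compare {P1, P2}: link cost 62 + fixed 101 = 163.

126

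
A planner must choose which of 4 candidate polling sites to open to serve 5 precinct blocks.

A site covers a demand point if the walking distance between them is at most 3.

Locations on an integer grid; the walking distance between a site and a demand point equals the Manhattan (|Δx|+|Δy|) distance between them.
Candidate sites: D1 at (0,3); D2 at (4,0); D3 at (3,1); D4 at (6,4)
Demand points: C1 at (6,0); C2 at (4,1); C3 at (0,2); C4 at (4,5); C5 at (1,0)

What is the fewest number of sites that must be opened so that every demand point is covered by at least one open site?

Coverage sets (demand points within 3 of each site):
  D1: {C3}
  D2: {C1, C2, C5}
  D3: {C2, C5}
  D4: {C4}
No 2 sites suffice: every size-2 union leaves at least one demand point uncovered.
But {D1, D2, D4} covers everything, so the minimum is 3.

3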